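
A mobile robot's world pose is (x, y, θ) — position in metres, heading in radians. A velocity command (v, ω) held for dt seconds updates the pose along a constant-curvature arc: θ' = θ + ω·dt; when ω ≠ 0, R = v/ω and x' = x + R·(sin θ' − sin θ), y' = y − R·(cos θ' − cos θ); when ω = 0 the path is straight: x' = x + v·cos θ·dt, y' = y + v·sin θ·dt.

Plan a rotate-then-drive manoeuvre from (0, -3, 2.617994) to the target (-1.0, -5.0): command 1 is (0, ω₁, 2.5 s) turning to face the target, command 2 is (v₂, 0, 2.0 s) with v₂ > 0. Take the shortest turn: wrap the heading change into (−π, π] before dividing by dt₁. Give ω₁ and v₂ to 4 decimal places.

heading to target = atan2(-5−-3, -1−0) = -2.0344
Δθ = wrap(-2.0344 − 2.6180) = 1.6307; ω₁ = Δθ/dt₁ = 0.6523
distance = √((-1−0)² + (-5−-3)²) = 2.2361; v₂ = distance/dt₂ = 1.1180

ω₁ = 0.6523, v₂ = 1.1180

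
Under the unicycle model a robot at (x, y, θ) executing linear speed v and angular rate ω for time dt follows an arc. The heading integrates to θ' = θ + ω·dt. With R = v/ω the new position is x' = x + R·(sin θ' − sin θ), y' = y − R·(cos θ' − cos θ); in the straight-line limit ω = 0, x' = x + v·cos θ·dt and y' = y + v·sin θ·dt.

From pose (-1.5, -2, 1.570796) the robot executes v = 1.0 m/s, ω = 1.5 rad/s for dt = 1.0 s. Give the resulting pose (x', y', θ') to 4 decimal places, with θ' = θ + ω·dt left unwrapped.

θ' = 1.5708 + 1.5·1.0 = 3.0708
R = v/ω = 1.0/1.5 = 0.6667
x' = -1.5 + 0.6667·(sin 3.0708 − sin 1.5708) = -2.1195
y' = -2 − 0.6667·(cos 3.0708 − cos 1.5708) = -1.3350

(-2.1195, -1.3350, 3.0708)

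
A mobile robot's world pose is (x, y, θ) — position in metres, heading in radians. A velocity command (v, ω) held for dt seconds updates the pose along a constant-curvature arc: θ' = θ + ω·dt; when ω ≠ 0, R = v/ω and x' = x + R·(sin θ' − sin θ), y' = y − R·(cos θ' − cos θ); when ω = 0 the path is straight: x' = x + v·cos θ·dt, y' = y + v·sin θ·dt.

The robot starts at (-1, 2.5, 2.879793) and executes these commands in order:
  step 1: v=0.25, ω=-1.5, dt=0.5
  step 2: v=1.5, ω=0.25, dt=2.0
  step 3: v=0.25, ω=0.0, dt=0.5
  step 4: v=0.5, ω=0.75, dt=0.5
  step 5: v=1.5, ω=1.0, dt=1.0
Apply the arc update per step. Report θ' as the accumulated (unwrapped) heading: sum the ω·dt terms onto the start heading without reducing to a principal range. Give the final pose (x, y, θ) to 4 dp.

step 1: θ'=2.1298 (R=-0.1667) → pose (-1.0982, 2.5726, 2.1298)
step 2: θ'=2.6298 (R=6.0000) → pose (-3.2464, 4.6218, 2.6298)
step 3: θ'=2.6298 (straight) → pose (-3.3554, 4.6830, 2.6298)
step 4: θ'=3.0048 (R=0.6667) → pose (-3.5910, 4.7622, 3.0048)
step 5: θ'=4.0048 (R=1.5000) → pose (-4.9354, 4.2512, 4.0048)

(-4.9354, 4.2512, 4.0048)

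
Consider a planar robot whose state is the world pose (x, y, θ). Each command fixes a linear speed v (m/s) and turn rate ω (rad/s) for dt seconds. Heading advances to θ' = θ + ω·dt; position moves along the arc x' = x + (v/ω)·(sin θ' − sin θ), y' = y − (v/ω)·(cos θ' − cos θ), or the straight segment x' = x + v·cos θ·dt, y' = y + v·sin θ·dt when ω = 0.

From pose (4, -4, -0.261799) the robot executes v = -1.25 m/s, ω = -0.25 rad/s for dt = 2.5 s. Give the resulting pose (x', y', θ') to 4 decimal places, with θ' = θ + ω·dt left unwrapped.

θ' = -0.2618 + -0.25·2.5 = -0.8868
R = v/ω = -1.25/-0.25 = 5.0000
x' = 4 + 5.0000·(sin -0.8868 − sin -0.2618) = 1.4188
y' = -4 − 5.0000·(cos -0.8868 − cos -0.2618) = -2.3299

(1.4188, -2.3299, -0.8868)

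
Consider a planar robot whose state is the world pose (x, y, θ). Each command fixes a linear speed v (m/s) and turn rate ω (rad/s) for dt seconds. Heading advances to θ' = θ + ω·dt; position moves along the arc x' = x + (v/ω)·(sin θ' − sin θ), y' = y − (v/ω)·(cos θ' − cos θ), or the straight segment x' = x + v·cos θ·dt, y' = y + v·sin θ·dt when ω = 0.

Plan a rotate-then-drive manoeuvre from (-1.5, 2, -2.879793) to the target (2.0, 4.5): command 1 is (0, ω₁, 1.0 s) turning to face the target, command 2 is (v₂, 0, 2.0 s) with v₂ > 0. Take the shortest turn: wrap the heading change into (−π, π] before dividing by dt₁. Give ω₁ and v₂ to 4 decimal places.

heading to target = atan2(4.5−2, 2−-1.5) = 0.6202
Δθ = wrap(0.6202 − -2.8798) = -2.7831; ω₁ = Δθ/dt₁ = -2.7831
distance = √((2−-1.5)² + (4.5−2)²) = 4.3012; v₂ = distance/dt₂ = 2.1506

ω₁ = -2.7831, v₂ = 2.1506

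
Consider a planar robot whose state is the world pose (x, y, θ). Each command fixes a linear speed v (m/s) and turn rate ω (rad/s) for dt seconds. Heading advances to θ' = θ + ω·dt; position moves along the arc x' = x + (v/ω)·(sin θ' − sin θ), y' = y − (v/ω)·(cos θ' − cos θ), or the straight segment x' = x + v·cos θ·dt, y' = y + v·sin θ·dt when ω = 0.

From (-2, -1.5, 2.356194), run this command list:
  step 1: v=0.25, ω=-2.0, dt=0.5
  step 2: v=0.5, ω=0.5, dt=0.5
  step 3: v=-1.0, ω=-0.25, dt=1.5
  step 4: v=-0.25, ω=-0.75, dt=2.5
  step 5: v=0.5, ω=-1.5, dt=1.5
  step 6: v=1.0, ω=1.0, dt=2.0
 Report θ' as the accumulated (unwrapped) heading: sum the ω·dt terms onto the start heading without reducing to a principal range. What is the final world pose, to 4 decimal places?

(-3.4043, -4.9519, -0.8938)

step 1: θ'=1.3562 (R=-0.1250) → pose (-2.0337, -1.3850, 1.3562)
step 2: θ'=1.6062 (R=1.0000) → pose (-2.0114, -1.1366, 1.6062)
step 3: θ'=1.2312 (R=4.0000) → pose (-2.2374, -2.6107, 1.2312)
step 4: θ'=-0.6438 (R=0.3333) → pose (-2.7518, -2.7662, -0.6438)
step 5: θ'=-2.8938 (R=-0.3333) → pose (-2.8701, -3.3560, -2.8938)
step 6: θ'=-0.8938 (R=1.0000) → pose (-3.4043, -4.9519, -0.8938)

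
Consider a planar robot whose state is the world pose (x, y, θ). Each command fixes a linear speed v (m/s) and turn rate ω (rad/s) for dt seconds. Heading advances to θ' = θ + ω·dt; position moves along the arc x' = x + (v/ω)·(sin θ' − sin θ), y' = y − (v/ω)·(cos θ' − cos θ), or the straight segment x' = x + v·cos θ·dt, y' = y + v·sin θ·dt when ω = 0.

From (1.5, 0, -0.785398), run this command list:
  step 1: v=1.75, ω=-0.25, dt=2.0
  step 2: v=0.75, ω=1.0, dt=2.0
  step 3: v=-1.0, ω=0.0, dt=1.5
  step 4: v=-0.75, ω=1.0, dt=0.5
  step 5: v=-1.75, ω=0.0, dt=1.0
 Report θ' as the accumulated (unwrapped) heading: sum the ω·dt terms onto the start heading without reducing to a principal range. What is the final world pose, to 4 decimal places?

step 1: θ'=-1.2854 (R=-7.0000) → pose (3.2671, -2.9790, -1.2854)
step 2: θ'=0.7146 (R=0.7500) → pose (4.4783, -3.3343, 0.7146)
step 3: θ'=0.7146 (straight) → pose (3.3452, -4.3173, 0.7146)
step 4: θ'=1.2146 (R=-0.7500) → pose (3.1338, -4.6223, 1.2146)
step 5: θ'=1.2146 (straight) → pose (2.5235, -6.2624, 1.2146)

(2.5235, -6.2624, 1.2146)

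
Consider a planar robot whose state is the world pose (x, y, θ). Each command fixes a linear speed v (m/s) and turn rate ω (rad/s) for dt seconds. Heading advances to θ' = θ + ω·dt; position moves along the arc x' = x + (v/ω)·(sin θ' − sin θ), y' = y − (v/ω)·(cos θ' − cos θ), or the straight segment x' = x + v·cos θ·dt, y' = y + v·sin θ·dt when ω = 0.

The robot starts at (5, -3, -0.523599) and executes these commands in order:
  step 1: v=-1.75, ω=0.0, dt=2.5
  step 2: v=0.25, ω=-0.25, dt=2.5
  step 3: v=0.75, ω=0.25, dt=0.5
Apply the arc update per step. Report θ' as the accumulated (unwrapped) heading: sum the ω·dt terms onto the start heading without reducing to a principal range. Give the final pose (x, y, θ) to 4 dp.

step 1: θ'=-0.5236 (straight) → pose (1.2111, -0.8125, -0.5236)
step 2: θ'=-1.1486 (R=-1.0000) → pose (1.6233, -1.2688, -1.1486)
step 3: θ'=-1.0236 (R=3.0000) → pose (1.7979, -1.6003, -1.0236)

(1.7979, -1.6003, -1.0236)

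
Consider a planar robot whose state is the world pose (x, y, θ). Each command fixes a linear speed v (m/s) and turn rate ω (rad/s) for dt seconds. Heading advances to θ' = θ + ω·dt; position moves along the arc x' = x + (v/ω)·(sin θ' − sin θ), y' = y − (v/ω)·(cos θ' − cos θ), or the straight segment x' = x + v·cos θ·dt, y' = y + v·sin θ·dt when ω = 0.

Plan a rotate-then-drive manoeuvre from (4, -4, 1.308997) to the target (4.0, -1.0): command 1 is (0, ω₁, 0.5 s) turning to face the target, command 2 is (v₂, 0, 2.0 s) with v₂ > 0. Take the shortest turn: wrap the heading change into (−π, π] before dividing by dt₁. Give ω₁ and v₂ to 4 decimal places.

ω₁ = 0.5236, v₂ = 1.5000

heading to target = atan2(-1−-4, 4−4) = 1.5708
Δθ = wrap(1.5708 − 1.3090) = 0.2618; ω₁ = Δθ/dt₁ = 0.5236
distance = √((4−4)² + (-1−-4)²) = 3.0000; v₂ = distance/dt₂ = 1.5000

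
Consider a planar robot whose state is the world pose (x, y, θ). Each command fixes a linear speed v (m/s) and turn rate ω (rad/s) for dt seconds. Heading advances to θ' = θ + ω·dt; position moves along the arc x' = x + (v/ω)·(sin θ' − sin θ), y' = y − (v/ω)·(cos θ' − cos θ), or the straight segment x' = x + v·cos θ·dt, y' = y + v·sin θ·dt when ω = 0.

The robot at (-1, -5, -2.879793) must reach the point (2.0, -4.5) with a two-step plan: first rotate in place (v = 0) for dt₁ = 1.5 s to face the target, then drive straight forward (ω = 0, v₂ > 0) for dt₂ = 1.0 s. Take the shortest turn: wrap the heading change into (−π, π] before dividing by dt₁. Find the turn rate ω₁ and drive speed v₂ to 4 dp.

ω₁ = 2.0300, v₂ = 3.0414

heading to target = atan2(-4.5−-5, 2−-1) = 0.1651
Δθ = wrap(0.1651 − -2.8798) = 3.0449; ω₁ = Δθ/dt₁ = 2.0300
distance = √((2−-1)² + (-4.5−-5)²) = 3.0414; v₂ = distance/dt₂ = 3.0414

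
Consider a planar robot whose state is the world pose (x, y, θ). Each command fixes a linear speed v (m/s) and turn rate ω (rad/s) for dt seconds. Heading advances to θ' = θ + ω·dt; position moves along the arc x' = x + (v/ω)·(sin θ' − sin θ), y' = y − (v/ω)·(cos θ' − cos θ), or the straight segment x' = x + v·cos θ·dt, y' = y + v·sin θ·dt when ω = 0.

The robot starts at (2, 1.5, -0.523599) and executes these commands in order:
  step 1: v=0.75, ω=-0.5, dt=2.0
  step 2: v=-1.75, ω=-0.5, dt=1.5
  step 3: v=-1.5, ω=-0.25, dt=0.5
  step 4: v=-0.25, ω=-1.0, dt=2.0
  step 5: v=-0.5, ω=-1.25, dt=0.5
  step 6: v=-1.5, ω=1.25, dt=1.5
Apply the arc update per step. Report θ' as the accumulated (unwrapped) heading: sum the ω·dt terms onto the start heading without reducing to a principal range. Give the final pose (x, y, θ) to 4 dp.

step 1: θ'=-1.5236 (R=-1.5000) → pose (2.7483, 0.2717, -1.5236)
step 2: θ'=-2.2736 (R=3.5000) → pose (3.5738, 2.6991, -2.2736)
step 3: θ'=-2.3986 (R=6.0000) → pose (4.0930, 3.2396, -2.3986)
step 4: θ'=-4.3986 (R=0.2500) → pose (4.5000, 3.1327, -4.3986)
step 5: θ'=-5.0236 (R=0.4000) → pose (4.5003, 2.8867, -5.0236)
step 6: θ'=-3.1486 (R=-1.2000) → pose (5.6342, 1.3193, -3.1486)

(5.6342, 1.3193, -3.1486)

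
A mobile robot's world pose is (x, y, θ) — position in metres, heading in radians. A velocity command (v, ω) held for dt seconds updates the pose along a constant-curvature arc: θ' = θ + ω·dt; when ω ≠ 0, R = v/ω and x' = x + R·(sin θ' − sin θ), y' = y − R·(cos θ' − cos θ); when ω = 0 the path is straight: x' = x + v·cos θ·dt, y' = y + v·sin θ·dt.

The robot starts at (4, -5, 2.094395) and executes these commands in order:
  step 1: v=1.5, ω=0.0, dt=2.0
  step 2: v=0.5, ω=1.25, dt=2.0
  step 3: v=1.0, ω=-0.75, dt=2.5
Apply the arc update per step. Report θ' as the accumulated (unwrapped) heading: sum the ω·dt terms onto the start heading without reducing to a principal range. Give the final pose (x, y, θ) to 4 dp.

step 1: θ'=2.0944 (straight) → pose (2.5000, -2.4019, 2.0944)
step 2: θ'=4.5944 (R=0.4000) → pose (1.7564, -2.5548, 4.5944)
step 3: θ'=2.7194 (R=-1.3333) → pose (-0.1140, -3.6141, 2.7194)

(-0.1140, -3.6141, 2.7194)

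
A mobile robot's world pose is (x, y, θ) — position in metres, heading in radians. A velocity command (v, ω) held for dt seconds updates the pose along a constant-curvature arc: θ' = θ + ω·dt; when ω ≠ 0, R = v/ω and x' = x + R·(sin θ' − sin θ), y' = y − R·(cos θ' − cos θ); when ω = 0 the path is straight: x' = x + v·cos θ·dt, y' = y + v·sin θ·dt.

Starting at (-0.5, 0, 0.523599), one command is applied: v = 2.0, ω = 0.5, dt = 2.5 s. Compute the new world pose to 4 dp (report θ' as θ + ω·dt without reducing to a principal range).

(1.4180, 4.2698, 1.7736)

θ' = 0.5236 + 0.5·2.5 = 1.7736
R = v/ω = 2.0/0.5 = 4.0000
x' = -0.5 + 4.0000·(sin 1.7736 − sin 0.5236) = 1.4180
y' = 0 − 4.0000·(cos 1.7736 − cos 0.5236) = 4.2698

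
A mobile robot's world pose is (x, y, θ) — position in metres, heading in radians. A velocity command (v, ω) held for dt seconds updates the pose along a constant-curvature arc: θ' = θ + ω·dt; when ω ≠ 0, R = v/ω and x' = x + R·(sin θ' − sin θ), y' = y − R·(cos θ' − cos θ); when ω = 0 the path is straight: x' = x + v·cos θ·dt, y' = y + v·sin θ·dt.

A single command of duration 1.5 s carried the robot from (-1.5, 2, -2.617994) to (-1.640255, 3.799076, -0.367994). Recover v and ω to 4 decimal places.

Δθ = -0.367994 − -2.617994 = 2.250000
ω = Δθ/dt = 2.250000/1.5 = 1.5000
R = −Δy/(cos θ' − cos θ) = -1.0000
v = R·ω = -1.0000·1.5000 = -1.5000

v = -1.5000, ω = 1.5000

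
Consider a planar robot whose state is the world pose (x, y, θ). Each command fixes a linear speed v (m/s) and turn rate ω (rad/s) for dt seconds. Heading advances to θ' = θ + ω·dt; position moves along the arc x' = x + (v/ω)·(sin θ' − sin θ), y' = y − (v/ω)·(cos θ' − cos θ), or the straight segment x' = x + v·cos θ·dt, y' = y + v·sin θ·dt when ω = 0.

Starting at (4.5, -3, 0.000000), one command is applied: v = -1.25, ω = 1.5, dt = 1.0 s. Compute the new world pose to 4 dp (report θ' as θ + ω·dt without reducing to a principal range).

θ' = 0.0000 + 1.5·1.0 = 1.5000
R = v/ω = -1.25/1.5 = -0.8333
x' = 4.5 + -0.8333·(sin 1.5000 − sin 0.0000) = 3.6688
y' = -3 − -0.8333·(cos 1.5000 − cos 0.0000) = -3.7744

(3.6688, -3.7744, 1.5000)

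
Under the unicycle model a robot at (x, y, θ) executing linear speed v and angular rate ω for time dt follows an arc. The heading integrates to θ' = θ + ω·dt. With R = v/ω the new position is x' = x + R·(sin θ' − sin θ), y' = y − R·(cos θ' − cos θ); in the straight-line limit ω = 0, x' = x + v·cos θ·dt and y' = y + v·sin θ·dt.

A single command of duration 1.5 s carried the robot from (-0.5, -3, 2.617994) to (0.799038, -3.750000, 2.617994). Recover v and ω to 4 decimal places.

v = -1.0000, ω = 0.0000

Δθ = 2.617994 − 2.617994 = 0.000000
ω = Δθ/dt = 0.000000/1.5 = 0.0000
ω = 0 → v = (Δx·cos θ + Δy·sin θ)/dt = -1.0000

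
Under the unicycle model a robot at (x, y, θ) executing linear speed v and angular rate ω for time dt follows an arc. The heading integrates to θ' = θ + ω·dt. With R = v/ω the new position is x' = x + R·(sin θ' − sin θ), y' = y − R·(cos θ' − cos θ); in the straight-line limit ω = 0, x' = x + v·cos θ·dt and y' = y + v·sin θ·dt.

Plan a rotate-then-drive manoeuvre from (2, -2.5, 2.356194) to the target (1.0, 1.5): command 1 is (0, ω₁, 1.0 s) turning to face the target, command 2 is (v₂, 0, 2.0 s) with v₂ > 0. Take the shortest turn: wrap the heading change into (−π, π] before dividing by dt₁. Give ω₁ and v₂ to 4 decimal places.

heading to target = atan2(1.5−-2.5, 1−2) = 1.8158
Δθ = wrap(1.8158 − 2.3562) = -0.5404; ω₁ = Δθ/dt₁ = -0.5404
distance = √((1−2)² + (1.5−-2.5)²) = 4.1231; v₂ = distance/dt₂ = 2.0616

ω₁ = -0.5404, v₂ = 2.0616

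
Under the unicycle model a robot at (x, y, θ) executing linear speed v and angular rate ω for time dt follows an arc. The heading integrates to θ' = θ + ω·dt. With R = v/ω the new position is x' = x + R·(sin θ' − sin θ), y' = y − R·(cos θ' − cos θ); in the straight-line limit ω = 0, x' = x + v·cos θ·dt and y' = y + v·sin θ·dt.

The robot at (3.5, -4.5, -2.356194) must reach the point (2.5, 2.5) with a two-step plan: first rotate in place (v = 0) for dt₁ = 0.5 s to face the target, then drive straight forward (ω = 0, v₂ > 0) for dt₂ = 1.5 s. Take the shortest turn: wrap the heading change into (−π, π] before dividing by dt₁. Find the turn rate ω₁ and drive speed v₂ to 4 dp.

heading to target = atan2(2.5−-4.5, 2.5−3.5) = 1.7127
Δθ = wrap(1.7127 − -2.3562) = -2.2143; ω₁ = Δθ/dt₁ = -4.4286
distance = √((2.5−3.5)² + (2.5−-4.5)²) = 7.0711; v₂ = distance/dt₂ = 4.7140

ω₁ = -4.4286, v₂ = 4.7140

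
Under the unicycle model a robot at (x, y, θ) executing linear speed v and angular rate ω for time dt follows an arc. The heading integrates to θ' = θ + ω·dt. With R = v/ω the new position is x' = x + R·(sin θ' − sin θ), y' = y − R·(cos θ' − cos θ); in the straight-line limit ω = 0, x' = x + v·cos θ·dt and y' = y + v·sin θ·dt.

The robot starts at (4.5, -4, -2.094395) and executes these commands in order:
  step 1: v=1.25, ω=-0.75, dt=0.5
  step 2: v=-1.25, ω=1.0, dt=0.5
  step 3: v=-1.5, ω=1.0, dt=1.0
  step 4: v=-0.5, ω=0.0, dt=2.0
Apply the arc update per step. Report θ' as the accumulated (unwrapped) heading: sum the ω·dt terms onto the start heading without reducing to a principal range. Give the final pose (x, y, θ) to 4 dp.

step 1: θ'=-2.4694 (R=-1.6667) → pose (4.0945, -4.4708, -2.4694)
step 2: θ'=-1.9694 (R=-1.2500) → pose (4.4681, -3.9778, -1.9694)
step 3: θ'=-0.9694 (R=-1.5000) → pose (4.3225, -2.5470, -0.9694)
step 4: θ'=-0.9694 (straight) → pose (3.7567, -1.7224, -0.9694)

(3.7567, -1.7224, -0.9694)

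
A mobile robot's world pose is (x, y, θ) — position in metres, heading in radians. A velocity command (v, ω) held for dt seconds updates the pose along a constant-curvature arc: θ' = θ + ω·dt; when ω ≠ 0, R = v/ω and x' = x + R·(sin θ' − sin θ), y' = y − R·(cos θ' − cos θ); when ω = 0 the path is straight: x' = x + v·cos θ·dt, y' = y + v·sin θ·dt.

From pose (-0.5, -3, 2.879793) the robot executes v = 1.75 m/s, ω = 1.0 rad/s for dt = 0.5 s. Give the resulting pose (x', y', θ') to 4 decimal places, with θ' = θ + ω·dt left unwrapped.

(-1.3659, -2.9898, 3.3798)

θ' = 2.8798 + 1.0·0.5 = 3.3798
R = v/ω = 1.75/1.0 = 1.7500
x' = -0.5 + 1.7500·(sin 3.3798 − sin 2.8798) = -1.3659
y' = -3 − 1.7500·(cos 3.3798 − cos 2.8798) = -2.9898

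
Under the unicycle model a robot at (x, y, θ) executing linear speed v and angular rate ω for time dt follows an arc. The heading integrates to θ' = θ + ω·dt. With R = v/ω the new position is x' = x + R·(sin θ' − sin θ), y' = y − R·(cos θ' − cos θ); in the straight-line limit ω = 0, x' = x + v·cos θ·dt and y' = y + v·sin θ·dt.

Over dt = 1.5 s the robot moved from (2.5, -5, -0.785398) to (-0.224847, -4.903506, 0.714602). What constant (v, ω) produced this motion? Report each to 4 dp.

Δθ = 0.714602 − -0.785398 = 1.500000
ω = Δθ/dt = 1.500000/1.5 = 1.0000
R = Δx/(sin θ' − sin θ) = -2.0000
v = R·ω = -2.0000·1.0000 = -2.0000

v = -2.0000, ω = 1.0000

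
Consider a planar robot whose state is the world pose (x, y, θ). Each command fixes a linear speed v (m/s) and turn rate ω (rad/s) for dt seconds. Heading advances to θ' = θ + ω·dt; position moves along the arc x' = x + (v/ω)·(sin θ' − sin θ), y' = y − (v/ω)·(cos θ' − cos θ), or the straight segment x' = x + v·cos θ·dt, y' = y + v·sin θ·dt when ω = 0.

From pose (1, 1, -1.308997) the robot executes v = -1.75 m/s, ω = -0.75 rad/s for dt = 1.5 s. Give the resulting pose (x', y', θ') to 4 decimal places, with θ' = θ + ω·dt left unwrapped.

(1.7371, 3.3771, -2.4340)

θ' = -1.3090 + -0.75·1.5 = -2.4340
R = v/ω = -1.75/-0.75 = 2.3333
x' = 1 + 2.3333·(sin -2.4340 − sin -1.3090) = 1.7371
y' = 1 − 2.3333·(cos -2.4340 − cos -1.3090) = 3.3771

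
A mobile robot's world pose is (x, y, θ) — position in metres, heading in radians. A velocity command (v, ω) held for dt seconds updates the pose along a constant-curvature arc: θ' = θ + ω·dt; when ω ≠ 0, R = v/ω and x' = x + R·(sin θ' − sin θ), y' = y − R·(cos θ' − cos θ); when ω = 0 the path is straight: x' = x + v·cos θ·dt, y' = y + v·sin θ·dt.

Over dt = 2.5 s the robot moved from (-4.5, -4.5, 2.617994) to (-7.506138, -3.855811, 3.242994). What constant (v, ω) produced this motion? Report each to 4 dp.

Δθ = 3.242994 − 2.617994 = 0.625000
ω = Δθ/dt = 0.625000/2.5 = 0.2500
R = Δx/(sin θ' − sin θ) = 5.0000
v = R·ω = 5.0000·0.2500 = 1.2500

v = 1.2500, ω = 0.2500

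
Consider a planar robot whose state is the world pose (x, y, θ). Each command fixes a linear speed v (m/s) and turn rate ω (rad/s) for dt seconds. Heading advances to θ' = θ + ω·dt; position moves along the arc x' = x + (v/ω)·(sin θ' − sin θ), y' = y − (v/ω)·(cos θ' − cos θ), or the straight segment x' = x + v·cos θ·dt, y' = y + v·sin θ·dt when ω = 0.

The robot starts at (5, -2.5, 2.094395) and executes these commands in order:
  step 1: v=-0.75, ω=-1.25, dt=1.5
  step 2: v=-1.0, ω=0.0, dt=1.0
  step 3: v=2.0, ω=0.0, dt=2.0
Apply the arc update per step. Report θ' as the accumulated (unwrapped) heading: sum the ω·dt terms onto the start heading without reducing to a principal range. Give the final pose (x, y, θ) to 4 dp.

(7.5391, -2.7327, 0.2194)

step 1: θ'=0.2194 (R=0.6000) → pose (4.6110, -3.3856, 0.2194)
step 2: θ'=0.2194 (straight) → pose (3.6349, -3.6033, 0.2194)
step 3: θ'=0.2194 (straight) → pose (7.5391, -2.7327, 0.2194)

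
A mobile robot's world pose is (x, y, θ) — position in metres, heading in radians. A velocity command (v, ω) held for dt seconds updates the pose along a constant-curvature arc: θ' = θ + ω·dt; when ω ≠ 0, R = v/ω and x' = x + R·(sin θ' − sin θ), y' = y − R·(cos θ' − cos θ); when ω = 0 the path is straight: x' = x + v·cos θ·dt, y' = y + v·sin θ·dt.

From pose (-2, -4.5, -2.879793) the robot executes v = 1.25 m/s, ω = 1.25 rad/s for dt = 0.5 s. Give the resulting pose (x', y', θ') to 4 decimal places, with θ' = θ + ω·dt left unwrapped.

θ' = -2.8798 + 1.25·0.5 = -2.2548
R = v/ω = 1.25/1.25 = 1.0000
x' = -2 + 1.0000·(sin -2.2548 − sin -2.8798) = -2.5162
y' = -4.5 − 1.0000·(cos -2.2548 − cos -2.8798) = -4.8340

(-2.5162, -4.8340, -2.2548)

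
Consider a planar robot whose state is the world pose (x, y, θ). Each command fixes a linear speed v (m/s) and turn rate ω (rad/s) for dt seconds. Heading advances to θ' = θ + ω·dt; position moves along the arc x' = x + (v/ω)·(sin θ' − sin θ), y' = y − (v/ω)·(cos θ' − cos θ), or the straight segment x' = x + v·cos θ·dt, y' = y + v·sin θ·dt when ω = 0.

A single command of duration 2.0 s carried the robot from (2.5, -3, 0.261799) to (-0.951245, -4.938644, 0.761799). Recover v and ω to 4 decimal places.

v = -2.0000, ω = 0.2500

Δθ = 0.761799 − 0.261799 = 0.500000
ω = Δθ/dt = 0.500000/2.0 = 0.2500
R = Δx/(sin θ' − sin θ) = -8.0000
v = R·ω = -8.0000·0.2500 = -2.0000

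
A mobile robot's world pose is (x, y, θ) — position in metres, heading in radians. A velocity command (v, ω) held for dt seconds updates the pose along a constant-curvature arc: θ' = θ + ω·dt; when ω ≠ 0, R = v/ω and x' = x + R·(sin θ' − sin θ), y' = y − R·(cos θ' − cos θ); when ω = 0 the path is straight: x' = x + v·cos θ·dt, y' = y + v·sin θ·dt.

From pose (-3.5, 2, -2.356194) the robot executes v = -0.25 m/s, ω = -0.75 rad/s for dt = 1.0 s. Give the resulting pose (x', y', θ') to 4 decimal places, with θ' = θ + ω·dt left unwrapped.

(-3.2761, 2.0974, -3.1062)

θ' = -2.3562 + -0.75·1.0 = -3.1062
R = v/ω = -0.25/-0.75 = 0.3333
x' = -3.5 + 0.3333·(sin -3.1062 − sin -2.3562) = -3.2761
y' = 2 − 0.3333·(cos -3.1062 − cos -2.3562) = 2.0974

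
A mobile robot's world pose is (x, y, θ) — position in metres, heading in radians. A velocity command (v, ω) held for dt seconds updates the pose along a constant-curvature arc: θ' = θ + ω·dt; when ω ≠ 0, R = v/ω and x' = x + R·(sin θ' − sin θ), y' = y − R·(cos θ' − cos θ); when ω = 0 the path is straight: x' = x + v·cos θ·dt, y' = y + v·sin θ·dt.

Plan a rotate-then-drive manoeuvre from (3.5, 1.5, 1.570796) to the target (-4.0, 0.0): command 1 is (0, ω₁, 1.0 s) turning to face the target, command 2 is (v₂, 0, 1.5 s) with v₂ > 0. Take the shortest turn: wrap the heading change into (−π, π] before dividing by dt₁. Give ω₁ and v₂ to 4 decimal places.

heading to target = atan2(0−1.5, -4−3.5) = -2.9442
Δθ = wrap(-2.9442 − 1.5708) = 1.7682; ω₁ = Δθ/dt₁ = 1.7682
distance = √((-4−3.5)² + (0−1.5)²) = 7.6485; v₂ = distance/dt₂ = 5.0990

ω₁ = 1.7682, v₂ = 5.0990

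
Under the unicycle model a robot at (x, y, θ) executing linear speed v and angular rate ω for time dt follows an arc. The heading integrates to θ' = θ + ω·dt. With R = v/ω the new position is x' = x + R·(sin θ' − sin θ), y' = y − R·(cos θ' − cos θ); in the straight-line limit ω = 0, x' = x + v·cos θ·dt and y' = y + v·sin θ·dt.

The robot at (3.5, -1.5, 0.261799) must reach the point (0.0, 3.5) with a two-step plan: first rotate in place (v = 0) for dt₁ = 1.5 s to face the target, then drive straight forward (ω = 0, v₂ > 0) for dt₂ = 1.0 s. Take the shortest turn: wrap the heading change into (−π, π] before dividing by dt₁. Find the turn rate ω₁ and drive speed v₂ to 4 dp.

heading to target = atan2(3.5−-1.5, 0−3.5) = 2.1815
Δθ = wrap(2.1815 − 0.2618) = 1.9197; ω₁ = Δθ/dt₁ = 1.2798
distance = √((0−3.5)² + (3.5−-1.5)²) = 6.1033; v₂ = distance/dt₂ = 6.1033

ω₁ = 1.2798, v₂ = 6.1033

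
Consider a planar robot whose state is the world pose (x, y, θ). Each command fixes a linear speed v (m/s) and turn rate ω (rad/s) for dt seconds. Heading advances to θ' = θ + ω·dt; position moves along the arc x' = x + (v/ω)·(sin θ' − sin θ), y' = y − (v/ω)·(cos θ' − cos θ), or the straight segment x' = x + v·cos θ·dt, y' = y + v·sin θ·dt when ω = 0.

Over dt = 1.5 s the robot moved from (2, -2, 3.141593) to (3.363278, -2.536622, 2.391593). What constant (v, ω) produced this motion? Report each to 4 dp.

v = -1.0000, ω = -0.5000

Δθ = 2.391593 − 3.141593 = -0.750000
ω = Δθ/dt = -0.750000/1.5 = -0.5000
R = Δx/(sin θ' − sin θ) = 2.0000
v = R·ω = 2.0000·-0.5000 = -1.0000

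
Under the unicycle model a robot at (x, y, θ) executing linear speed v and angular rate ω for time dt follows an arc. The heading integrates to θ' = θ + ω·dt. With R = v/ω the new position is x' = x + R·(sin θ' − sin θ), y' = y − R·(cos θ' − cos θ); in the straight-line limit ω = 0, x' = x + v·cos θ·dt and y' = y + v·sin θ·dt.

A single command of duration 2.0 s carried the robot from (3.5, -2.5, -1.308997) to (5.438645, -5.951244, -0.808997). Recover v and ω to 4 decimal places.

v = 2.0000, ω = 0.2500

Δθ = -0.808997 − -1.308997 = 0.500000
ω = Δθ/dt = 0.500000/2.0 = 0.2500
R = −Δy/(cos θ' − cos θ) = 8.0000
v = R·ω = 8.0000·0.2500 = 2.0000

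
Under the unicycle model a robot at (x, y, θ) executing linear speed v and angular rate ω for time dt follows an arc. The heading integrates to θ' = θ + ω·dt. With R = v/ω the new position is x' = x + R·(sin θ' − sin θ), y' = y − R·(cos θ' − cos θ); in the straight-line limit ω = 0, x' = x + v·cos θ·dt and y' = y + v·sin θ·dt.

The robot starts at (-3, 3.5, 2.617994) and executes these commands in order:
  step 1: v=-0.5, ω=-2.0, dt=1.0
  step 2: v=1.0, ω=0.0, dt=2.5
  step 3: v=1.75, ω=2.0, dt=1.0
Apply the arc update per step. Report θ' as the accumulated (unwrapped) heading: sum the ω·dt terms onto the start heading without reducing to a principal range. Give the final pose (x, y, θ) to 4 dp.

step 1: θ'=0.6180 (R=0.2500) → pose (-2.9801, 3.0797, 0.6180)
step 2: θ'=0.6180 (straight) → pose (-0.9425, 4.5282, 0.6180)
step 3: θ'=2.6180 (R=0.8750) → pose (-1.0120, 5.9992, 2.6180)

(-1.0120, 5.9992, 2.6180)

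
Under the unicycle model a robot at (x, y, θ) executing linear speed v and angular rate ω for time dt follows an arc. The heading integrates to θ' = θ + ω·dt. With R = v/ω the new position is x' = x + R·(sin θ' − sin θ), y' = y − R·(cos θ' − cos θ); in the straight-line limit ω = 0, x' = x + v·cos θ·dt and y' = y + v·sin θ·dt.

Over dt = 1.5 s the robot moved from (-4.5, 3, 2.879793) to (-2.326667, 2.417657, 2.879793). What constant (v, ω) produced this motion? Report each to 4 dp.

Δθ = 2.879793 − 2.879793 = 0.000000
ω = Δθ/dt = 0.000000/1.5 = 0.0000
ω = 0 → v = (Δx·cos θ + Δy·sin θ)/dt = -1.5000

v = -1.5000, ω = 0.0000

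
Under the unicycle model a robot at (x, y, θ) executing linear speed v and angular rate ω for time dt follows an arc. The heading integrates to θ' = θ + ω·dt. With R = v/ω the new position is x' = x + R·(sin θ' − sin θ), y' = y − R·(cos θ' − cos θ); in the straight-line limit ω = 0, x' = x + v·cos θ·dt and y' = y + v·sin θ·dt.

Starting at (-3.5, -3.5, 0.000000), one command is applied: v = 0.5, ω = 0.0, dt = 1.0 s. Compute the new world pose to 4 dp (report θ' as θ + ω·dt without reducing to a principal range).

θ' = 0.0000 + 0.0·1.0 = 0.0000
ω = 0 → straight: x' = -3.5 + 0.5·cos(0.0000)·1.0 = -3.0000
y' = -3.5 + 0.5·sin(0.0000)·1.0 = -3.5000

(-3.0000, -3.5000, 0.0000)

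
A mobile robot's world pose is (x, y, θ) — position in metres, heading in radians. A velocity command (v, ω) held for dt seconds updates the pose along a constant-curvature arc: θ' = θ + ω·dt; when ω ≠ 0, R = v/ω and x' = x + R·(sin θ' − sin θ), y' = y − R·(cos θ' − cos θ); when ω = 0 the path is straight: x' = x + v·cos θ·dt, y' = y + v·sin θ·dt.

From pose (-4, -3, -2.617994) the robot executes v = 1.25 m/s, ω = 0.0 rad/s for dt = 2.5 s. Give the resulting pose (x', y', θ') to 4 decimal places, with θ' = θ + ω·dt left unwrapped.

θ' = -2.6180 + 0.0·2.5 = -2.6180
ω = 0 → straight: x' = -4 + 1.25·cos(-2.6180)·2.5 = -6.7063
y' = -3 + 1.25·sin(-2.6180)·2.5 = -4.5625

(-6.7063, -4.5625, -2.6180)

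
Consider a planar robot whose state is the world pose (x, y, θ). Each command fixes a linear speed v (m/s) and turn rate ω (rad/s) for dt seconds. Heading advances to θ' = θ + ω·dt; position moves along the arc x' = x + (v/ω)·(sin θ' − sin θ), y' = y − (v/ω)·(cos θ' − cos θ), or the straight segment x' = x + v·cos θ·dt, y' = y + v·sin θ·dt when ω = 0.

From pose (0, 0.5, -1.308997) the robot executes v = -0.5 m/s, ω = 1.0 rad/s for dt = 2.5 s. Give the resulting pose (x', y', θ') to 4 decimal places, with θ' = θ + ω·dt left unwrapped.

(-0.9473, 0.5560, 1.1910)

θ' = -1.3090 + 1.0·2.5 = 1.1910
R = v/ω = -0.5/1.0 = -0.5000
x' = 0 + -0.5000·(sin 1.1910 − sin -1.3090) = -0.9473
y' = 0.5 − -0.5000·(cos 1.1910 − cos -1.3090) = 0.5560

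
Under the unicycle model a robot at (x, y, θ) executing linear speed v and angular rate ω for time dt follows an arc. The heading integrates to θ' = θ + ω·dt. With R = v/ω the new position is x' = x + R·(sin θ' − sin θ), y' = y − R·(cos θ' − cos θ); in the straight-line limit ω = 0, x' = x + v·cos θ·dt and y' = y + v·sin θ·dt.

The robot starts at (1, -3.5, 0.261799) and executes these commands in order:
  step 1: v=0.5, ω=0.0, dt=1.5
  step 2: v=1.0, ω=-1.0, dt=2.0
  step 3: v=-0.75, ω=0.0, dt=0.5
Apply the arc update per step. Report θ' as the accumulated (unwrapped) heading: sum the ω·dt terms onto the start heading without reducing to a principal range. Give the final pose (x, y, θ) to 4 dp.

(3.0318, -4.0687, -1.7382)

step 1: θ'=0.2618 (straight) → pose (1.7244, -3.3059, 0.2618)
step 2: θ'=-1.7382 (R=-1.0000) → pose (2.9693, -4.4384, -1.7382)
step 3: θ'=-1.7382 (straight) → pose (3.0318, -4.0687, -1.7382)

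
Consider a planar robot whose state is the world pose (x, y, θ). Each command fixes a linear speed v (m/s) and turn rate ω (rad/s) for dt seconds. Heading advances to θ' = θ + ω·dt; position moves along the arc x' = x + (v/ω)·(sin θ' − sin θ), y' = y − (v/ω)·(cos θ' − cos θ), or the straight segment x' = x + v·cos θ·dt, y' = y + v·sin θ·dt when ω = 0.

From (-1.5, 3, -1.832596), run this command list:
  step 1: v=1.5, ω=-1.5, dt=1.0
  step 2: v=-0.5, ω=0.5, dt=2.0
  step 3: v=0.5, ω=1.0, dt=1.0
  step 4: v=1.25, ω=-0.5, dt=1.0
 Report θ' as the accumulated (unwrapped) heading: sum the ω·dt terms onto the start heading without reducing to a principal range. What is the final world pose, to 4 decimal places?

step 1: θ'=-3.3326 (R=-1.0000) → pose (-2.6558, 2.2770, -3.3326)
step 2: θ'=-2.3326 (R=-1.0000) → pose (-1.7423, 2.5686, -2.3326)
step 3: θ'=-1.3326 (R=0.5000) → pose (-1.8664, 2.1055, -1.3326)
step 4: θ'=-1.8326 (R=-2.5000) → pose (-1.8810, 0.8686, -1.8326)

(-1.8810, 0.8686, -1.8326)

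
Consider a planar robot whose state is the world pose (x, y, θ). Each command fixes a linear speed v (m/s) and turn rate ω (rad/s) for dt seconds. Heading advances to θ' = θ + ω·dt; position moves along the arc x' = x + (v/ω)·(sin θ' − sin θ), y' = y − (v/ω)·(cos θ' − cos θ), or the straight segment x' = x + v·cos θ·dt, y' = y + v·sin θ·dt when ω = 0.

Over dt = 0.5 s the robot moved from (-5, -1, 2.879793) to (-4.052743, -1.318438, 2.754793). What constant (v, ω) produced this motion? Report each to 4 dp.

Δθ = 2.754793 − 2.879793 = -0.125000
ω = Δθ/dt = -0.125000/0.5 = -0.2500
R = Δx/(sin θ' − sin θ) = 8.0000
v = R·ω = 8.0000·-0.2500 = -2.0000

v = -2.0000, ω = -0.2500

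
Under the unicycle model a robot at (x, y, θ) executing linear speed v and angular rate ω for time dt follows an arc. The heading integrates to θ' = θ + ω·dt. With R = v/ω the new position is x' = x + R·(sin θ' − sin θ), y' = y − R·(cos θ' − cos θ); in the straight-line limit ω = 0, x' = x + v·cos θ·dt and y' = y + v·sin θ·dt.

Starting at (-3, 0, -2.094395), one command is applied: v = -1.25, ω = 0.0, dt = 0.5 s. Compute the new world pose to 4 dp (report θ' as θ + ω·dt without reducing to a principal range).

θ' = -2.0944 + 0.0·0.5 = -2.0944
ω = 0 → straight: x' = -3 + -1.25·cos(-2.0944)·0.5 = -2.6875
y' = 0 + -1.25·sin(-2.0944)·0.5 = 0.5413

(-2.6875, 0.5413, -2.0944)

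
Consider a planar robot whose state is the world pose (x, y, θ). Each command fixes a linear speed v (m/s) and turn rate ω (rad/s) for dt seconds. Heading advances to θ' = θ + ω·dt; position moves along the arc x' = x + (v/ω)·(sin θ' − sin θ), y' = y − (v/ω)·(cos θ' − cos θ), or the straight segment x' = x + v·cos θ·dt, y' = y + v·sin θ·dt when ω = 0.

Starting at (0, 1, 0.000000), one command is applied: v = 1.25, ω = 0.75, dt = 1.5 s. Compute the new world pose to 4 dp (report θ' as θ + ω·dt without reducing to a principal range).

(1.5038, 1.9480, 1.1250)

θ' = 0.0000 + 0.75·1.5 = 1.1250
R = v/ω = 1.25/0.75 = 1.6667
x' = 0 + 1.6667·(sin 1.1250 − sin 0.0000) = 1.5038
y' = 1 − 1.6667·(cos 1.1250 − cos 0.0000) = 1.9480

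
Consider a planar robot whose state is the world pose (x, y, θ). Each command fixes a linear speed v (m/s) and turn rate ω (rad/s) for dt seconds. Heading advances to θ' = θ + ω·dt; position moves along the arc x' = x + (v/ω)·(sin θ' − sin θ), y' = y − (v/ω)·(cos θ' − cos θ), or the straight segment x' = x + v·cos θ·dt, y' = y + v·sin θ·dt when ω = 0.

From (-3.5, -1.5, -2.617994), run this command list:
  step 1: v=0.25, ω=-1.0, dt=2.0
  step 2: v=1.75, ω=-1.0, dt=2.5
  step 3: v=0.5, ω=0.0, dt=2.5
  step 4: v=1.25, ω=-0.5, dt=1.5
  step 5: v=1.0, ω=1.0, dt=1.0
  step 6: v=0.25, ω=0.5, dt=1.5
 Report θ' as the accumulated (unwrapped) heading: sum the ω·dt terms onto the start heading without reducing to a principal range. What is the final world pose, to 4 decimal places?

(1.4575, -3.5312, -6.1180)

step 1: θ'=-4.6180 (R=-0.2500) → pose (-3.8739, -1.3071, -4.6180)
step 2: θ'=-7.1180 (R=-1.7500) → pose (-0.8346, 0.0327, -7.1180)
step 3: θ'=-7.1180 (straight) → pose (0.0045, -0.8938, -7.1180)
step 4: θ'=-7.8680 (R=-2.5000) → pose (0.6514, -2.6071, -7.8680)
step 5: θ'=-6.8680 (R=1.0000) → pose (1.0992, -3.4549, -6.8680)
step 6: θ'=-6.1180 (R=0.5000) → pose (1.4575, -3.5312, -6.1180)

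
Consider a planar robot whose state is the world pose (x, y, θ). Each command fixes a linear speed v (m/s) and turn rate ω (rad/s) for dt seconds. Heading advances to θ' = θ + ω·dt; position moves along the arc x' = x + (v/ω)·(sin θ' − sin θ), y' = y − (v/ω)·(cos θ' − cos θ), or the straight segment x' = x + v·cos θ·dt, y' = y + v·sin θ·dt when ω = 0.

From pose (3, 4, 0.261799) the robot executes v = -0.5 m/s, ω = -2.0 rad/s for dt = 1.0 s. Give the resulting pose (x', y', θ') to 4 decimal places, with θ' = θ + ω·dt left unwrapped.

(2.6888, 4.2831, -1.7382)

θ' = 0.2618 + -2.0·1.0 = -1.7382
R = v/ω = -0.5/-2.0 = 0.2500
x' = 3 + 0.2500·(sin -1.7382 − sin 0.2618) = 2.6888
y' = 4 − 0.2500·(cos -1.7382 − cos 0.2618) = 4.2831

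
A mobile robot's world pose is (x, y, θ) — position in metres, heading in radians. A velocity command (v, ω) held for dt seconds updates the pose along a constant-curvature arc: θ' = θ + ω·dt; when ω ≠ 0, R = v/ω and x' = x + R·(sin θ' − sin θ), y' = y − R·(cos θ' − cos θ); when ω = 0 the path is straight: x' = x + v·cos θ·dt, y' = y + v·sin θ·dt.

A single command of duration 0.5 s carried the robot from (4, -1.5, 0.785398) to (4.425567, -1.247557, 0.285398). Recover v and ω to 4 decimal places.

v = 1.0000, ω = -1.0000

Δθ = 0.285398 − 0.785398 = -0.500000
ω = Δθ/dt = -0.500000/0.5 = -1.0000
R = Δx/(sin θ' − sin θ) = -1.0000
v = R·ω = -1.0000·-1.0000 = 1.0000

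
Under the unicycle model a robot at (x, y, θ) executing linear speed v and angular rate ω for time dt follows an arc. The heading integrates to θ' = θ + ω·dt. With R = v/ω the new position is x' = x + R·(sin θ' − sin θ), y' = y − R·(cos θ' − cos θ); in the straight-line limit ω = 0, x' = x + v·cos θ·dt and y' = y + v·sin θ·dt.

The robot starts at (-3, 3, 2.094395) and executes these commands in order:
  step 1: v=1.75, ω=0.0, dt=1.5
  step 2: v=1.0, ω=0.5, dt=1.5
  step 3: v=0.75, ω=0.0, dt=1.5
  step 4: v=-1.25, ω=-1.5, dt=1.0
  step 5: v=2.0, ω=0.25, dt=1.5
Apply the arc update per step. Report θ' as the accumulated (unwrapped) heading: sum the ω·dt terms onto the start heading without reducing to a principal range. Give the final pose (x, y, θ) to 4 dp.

(-5.8505, 8.5114, 1.7194)

step 1: θ'=2.0944 (straight) → pose (-4.3125, 5.2733, 2.0944)
step 2: θ'=2.8444 (R=2.0000) → pose (-5.4589, 6.1856, 2.8444)
step 3: θ'=2.8444 (straight) → pose (-6.5345, 6.5151, 2.8444)
step 4: θ'=1.3444 (R=0.8333) → pose (-5.9665, 5.5312, 1.3444)
step 5: θ'=1.7194 (R=8.0000) → pose (-5.8505, 8.5114, 1.7194)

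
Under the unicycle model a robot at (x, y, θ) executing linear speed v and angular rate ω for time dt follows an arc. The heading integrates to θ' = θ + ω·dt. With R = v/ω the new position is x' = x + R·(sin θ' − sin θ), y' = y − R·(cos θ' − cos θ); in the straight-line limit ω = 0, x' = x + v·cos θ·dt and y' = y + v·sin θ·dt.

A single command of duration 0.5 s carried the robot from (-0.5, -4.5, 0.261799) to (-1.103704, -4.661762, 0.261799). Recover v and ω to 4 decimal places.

v = -1.2500, ω = 0.0000

Δθ = 0.261799 − 0.261799 = 0.000000
ω = Δθ/dt = 0.000000/0.5 = 0.0000
ω = 0 → v = (Δx·cos θ + Δy·sin θ)/dt = -1.2500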